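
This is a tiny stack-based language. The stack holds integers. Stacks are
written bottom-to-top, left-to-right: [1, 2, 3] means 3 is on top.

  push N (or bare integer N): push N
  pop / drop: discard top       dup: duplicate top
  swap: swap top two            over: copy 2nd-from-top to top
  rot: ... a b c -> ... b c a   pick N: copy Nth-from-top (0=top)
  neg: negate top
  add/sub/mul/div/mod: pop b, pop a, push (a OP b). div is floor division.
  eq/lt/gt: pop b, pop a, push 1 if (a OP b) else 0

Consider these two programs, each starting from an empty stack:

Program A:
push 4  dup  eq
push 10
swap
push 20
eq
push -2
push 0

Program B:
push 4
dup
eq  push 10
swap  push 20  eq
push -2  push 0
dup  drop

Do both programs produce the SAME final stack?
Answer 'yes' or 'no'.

Program A trace:
  After 'push 4': [4]
  After 'dup': [4, 4]
  After 'eq': [1]
  After 'push 10': [1, 10]
  After 'swap': [10, 1]
  After 'push 20': [10, 1, 20]
  After 'eq': [10, 0]
  After 'push -2': [10, 0, -2]
  After 'push 0': [10, 0, -2, 0]
Program A final stack: [10, 0, -2, 0]

Program B trace:
  After 'push 4': [4]
  After 'dup': [4, 4]
  After 'eq': [1]
  After 'push 10': [1, 10]
  After 'swap': [10, 1]
  After 'push 20': [10, 1, 20]
  After 'eq': [10, 0]
  After 'push -2': [10, 0, -2]
  After 'push 0': [10, 0, -2, 0]
  After 'dup': [10, 0, -2, 0, 0]
  After 'drop': [10, 0, -2, 0]
Program B final stack: [10, 0, -2, 0]
Same: yes

Answer: yes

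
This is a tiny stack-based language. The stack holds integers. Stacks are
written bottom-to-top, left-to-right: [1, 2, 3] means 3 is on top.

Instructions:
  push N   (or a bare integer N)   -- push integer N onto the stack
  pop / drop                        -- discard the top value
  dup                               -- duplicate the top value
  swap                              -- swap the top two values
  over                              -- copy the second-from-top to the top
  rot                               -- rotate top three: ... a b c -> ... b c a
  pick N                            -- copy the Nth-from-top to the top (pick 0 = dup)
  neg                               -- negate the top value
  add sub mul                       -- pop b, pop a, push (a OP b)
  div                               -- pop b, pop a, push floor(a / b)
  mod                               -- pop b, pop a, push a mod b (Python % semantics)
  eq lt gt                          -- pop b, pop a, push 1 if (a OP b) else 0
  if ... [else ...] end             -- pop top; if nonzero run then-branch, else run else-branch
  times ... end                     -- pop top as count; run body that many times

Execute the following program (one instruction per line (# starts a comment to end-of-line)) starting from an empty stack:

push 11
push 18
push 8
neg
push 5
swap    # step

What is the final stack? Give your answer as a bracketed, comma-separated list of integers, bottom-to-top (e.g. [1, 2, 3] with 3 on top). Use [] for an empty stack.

Answer: [11, 18, 5, -8]

Derivation:
After 'push 11': [11]
After 'push 18': [11, 18]
After 'push 8': [11, 18, 8]
After 'neg': [11, 18, -8]
After 'push 5': [11, 18, -8, 5]
After 'swap': [11, 18, 5, -8]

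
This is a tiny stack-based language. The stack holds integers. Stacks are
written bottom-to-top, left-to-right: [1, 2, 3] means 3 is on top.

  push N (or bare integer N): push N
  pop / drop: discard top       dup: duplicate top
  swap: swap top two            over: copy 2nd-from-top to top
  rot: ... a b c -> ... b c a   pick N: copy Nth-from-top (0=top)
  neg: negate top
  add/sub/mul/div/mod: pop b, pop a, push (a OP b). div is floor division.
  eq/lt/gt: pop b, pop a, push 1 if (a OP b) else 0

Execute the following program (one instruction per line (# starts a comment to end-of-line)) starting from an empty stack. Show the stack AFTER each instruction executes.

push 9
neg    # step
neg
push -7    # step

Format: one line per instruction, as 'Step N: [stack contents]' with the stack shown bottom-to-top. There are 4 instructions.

Step 1: [9]
Step 2: [-9]
Step 3: [9]
Step 4: [9, -7]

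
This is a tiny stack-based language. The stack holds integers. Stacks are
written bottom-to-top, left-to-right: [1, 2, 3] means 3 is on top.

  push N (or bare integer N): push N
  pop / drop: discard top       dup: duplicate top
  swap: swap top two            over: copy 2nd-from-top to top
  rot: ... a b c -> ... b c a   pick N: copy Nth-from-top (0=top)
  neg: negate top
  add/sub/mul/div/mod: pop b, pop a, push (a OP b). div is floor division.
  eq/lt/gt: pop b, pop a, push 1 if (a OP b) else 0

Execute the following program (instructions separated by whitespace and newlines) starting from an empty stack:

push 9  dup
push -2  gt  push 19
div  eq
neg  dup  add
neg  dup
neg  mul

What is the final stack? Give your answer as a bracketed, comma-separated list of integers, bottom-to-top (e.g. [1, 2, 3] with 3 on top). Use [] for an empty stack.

After 'push 9': [9]
After 'dup': [9, 9]
After 'push -2': [9, 9, -2]
After 'gt': [9, 1]
After 'push 19': [9, 1, 19]
After 'div': [9, 0]
After 'eq': [0]
After 'neg': [0]
After 'dup': [0, 0]
After 'add': [0]
After 'neg': [0]
After 'dup': [0, 0]
After 'neg': [0, 0]
After 'mul': [0]

Answer: [0]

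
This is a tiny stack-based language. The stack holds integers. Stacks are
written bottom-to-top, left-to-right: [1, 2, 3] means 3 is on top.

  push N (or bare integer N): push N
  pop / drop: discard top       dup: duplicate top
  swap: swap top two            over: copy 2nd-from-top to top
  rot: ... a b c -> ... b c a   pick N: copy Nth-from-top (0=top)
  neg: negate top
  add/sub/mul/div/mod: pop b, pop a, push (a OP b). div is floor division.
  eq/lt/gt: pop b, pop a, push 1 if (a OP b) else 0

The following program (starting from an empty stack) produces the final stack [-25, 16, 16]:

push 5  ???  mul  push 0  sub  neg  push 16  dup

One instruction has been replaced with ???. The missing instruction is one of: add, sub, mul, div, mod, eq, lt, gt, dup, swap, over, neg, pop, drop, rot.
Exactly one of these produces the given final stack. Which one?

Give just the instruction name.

Stack before ???: [5]
Stack after ???:  [5, 5]
The instruction that transforms [5] -> [5, 5] is: dup

Answer: dup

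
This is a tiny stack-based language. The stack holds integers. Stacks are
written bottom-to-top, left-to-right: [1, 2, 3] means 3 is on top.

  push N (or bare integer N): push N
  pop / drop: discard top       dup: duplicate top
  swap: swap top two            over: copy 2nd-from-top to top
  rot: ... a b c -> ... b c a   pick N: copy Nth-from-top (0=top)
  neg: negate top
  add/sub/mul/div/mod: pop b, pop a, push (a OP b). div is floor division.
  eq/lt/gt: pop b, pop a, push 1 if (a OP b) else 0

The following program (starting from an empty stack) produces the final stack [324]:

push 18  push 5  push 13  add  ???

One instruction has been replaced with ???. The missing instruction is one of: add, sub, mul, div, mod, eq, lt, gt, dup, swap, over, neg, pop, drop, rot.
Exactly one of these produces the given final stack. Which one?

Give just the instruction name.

Stack before ???: [18, 18]
Stack after ???:  [324]
The instruction that transforms [18, 18] -> [324] is: mul

Answer: mul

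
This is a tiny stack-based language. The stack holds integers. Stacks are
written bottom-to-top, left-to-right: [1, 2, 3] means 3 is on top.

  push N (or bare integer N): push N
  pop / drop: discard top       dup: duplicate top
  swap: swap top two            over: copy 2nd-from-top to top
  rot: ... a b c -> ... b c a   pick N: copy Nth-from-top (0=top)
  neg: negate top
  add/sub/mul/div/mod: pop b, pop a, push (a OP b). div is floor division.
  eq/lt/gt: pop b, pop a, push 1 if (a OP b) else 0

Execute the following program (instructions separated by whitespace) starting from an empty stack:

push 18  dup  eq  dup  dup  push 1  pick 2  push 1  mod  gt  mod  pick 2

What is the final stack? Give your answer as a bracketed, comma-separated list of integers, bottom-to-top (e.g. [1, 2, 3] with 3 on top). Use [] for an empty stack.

After 'push 18': [18]
After 'dup': [18, 18]
After 'eq': [1]
After 'dup': [1, 1]
After 'dup': [1, 1, 1]
After 'push 1': [1, 1, 1, 1]
After 'pick 2': [1, 1, 1, 1, 1]
After 'push 1': [1, 1, 1, 1, 1, 1]
After 'mod': [1, 1, 1, 1, 0]
After 'gt': [1, 1, 1, 1]
After 'mod': [1, 1, 0]
After 'pick 2': [1, 1, 0, 1]

Answer: [1, 1, 0, 1]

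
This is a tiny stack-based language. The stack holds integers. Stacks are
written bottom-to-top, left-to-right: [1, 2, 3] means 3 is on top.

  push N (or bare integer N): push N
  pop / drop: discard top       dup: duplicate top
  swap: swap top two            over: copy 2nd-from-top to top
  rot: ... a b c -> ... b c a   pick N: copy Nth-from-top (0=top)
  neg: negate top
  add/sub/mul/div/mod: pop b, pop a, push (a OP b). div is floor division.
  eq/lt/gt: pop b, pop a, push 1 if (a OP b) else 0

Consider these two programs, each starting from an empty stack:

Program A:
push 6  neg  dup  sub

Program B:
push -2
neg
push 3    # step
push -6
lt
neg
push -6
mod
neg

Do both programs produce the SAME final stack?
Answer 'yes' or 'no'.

Answer: no

Derivation:
Program A trace:
  After 'push 6': [6]
  After 'neg': [-6]
  After 'dup': [-6, -6]
  After 'sub': [0]
Program A final stack: [0]

Program B trace:
  After 'push -2': [-2]
  After 'neg': [2]
  After 'push 3': [2, 3]
  After 'push -6': [2, 3, -6]
  After 'lt': [2, 0]
  After 'neg': [2, 0]
  After 'push -6': [2, 0, -6]
  After 'mod': [2, 0]
  After 'neg': [2, 0]
Program B final stack: [2, 0]
Same: no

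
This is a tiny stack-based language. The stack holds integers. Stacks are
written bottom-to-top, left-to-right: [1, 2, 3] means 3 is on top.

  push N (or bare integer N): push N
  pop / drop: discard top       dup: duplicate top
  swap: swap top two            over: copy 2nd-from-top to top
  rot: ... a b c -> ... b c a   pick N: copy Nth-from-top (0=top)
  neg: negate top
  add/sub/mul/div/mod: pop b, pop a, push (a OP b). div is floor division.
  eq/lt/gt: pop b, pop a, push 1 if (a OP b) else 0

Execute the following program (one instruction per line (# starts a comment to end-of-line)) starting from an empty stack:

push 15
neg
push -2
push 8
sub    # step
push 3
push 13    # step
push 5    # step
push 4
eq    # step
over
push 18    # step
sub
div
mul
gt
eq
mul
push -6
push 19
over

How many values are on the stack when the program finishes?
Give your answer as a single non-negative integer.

After 'push 15': stack = [15] (depth 1)
After 'neg': stack = [-15] (depth 1)
After 'push -2': stack = [-15, -2] (depth 2)
After 'push 8': stack = [-15, -2, 8] (depth 3)
After 'sub': stack = [-15, -10] (depth 2)
After 'push 3': stack = [-15, -10, 3] (depth 3)
After 'push 13': stack = [-15, -10, 3, 13] (depth 4)
After 'push 5': stack = [-15, -10, 3, 13, 5] (depth 5)
After 'push 4': stack = [-15, -10, 3, 13, 5, 4] (depth 6)
After 'eq': stack = [-15, -10, 3, 13, 0] (depth 5)
  ...
After 'push 18': stack = [-15, -10, 3, 13, 0, 13, 18] (depth 7)
After 'sub': stack = [-15, -10, 3, 13, 0, -5] (depth 6)
After 'div': stack = [-15, -10, 3, 13, 0] (depth 5)
After 'mul': stack = [-15, -10, 3, 0] (depth 4)
After 'gt': stack = [-15, -10, 1] (depth 3)
After 'eq': stack = [-15, 0] (depth 2)
After 'mul': stack = [0] (depth 1)
After 'push -6': stack = [0, -6] (depth 2)
After 'push 19': stack = [0, -6, 19] (depth 3)
After 'over': stack = [0, -6, 19, -6] (depth 4)

Answer: 4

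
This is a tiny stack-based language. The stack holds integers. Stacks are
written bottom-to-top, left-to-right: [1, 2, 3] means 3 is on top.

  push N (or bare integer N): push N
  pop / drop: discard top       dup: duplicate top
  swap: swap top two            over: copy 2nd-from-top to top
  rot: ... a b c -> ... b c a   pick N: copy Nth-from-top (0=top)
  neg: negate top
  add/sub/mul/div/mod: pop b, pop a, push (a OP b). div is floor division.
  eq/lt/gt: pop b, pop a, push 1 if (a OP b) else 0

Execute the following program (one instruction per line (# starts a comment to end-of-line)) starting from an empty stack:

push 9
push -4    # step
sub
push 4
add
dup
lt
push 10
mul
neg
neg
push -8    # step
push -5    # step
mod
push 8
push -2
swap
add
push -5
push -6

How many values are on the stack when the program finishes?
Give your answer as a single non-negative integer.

After 'push 9': stack = [9] (depth 1)
After 'push -4': stack = [9, -4] (depth 2)
After 'sub': stack = [13] (depth 1)
After 'push 4': stack = [13, 4] (depth 2)
After 'add': stack = [17] (depth 1)
After 'dup': stack = [17, 17] (depth 2)
After 'lt': stack = [0] (depth 1)
After 'push 10': stack = [0, 10] (depth 2)
After 'mul': stack = [0] (depth 1)
After 'neg': stack = [0] (depth 1)
After 'neg': stack = [0] (depth 1)
After 'push -8': stack = [0, -8] (depth 2)
After 'push -5': stack = [0, -8, -5] (depth 3)
After 'mod': stack = [0, -3] (depth 2)
After 'push 8': stack = [0, -3, 8] (depth 3)
After 'push -2': stack = [0, -3, 8, -2] (depth 4)
After 'swap': stack = [0, -3, -2, 8] (depth 4)
After 'add': stack = [0, -3, 6] (depth 3)
After 'push -5': stack = [0, -3, 6, -5] (depth 4)
After 'push -6': stack = [0, -3, 6, -5, -6] (depth 5)

Answer: 5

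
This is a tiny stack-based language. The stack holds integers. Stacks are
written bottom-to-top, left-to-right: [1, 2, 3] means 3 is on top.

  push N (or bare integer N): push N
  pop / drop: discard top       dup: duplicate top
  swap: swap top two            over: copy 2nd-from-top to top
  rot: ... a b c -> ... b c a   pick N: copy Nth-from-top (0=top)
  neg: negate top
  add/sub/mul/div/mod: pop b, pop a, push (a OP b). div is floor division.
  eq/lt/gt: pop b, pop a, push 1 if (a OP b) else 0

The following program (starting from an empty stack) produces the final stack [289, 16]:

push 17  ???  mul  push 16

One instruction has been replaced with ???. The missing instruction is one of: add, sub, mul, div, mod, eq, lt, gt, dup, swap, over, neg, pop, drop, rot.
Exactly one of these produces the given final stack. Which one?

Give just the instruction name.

Stack before ???: [17]
Stack after ???:  [17, 17]
The instruction that transforms [17] -> [17, 17] is: dup

Answer: dup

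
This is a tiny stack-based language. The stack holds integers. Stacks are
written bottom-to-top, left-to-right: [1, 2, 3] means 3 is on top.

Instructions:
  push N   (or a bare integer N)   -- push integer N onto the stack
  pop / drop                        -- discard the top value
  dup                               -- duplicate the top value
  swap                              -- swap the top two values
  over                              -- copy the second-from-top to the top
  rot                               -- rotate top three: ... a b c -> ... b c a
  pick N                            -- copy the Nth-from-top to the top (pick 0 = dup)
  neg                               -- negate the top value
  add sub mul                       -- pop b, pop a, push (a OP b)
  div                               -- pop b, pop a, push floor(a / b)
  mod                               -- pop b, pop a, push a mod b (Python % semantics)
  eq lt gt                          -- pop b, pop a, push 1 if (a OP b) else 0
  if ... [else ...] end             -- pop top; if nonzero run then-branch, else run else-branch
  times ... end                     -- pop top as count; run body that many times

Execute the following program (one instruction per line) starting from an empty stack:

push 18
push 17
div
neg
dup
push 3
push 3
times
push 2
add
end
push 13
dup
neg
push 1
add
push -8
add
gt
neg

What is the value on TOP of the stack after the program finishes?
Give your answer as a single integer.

Answer: -1

Derivation:
After 'push 18': [18]
After 'push 17': [18, 17]
After 'div': [1]
After 'neg': [-1]
After 'dup': [-1, -1]
After 'push 3': [-1, -1, 3]
After 'push 3': [-1, -1, 3, 3]
After 'times': [-1, -1, 3]
After 'push 2': [-1, -1, 3, 2]
After 'add': [-1, -1, 5]
  ...
After 'add': [-1, -1, 9]
After 'push 13': [-1, -1, 9, 13]
After 'dup': [-1, -1, 9, 13, 13]
After 'neg': [-1, -1, 9, 13, -13]
After 'push 1': [-1, -1, 9, 13, -13, 1]
After 'add': [-1, -1, 9, 13, -12]
After 'push -8': [-1, -1, 9, 13, -12, -8]
After 'add': [-1, -1, 9, 13, -20]
After 'gt': [-1, -1, 9, 1]
After 'neg': [-1, -1, 9, -1]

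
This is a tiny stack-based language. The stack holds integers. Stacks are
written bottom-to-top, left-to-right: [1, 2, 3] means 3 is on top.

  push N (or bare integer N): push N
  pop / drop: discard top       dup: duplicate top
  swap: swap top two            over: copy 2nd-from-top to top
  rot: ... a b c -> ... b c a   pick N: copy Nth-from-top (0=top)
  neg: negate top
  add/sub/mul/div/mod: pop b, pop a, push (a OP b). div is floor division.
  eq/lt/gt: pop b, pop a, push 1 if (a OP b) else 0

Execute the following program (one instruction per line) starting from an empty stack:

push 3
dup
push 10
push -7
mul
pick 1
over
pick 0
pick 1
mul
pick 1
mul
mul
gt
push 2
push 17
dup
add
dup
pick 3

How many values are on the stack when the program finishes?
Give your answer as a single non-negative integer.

Answer: 8

Derivation:
After 'push 3': stack = [3] (depth 1)
After 'dup': stack = [3, 3] (depth 2)
After 'push 10': stack = [3, 3, 10] (depth 3)
After 'push -7': stack = [3, 3, 10, -7] (depth 4)
After 'mul': stack = [3, 3, -70] (depth 3)
After 'pick 1': stack = [3, 3, -70, 3] (depth 4)
After 'over': stack = [3, 3, -70, 3, -70] (depth 5)
After 'pick 0': stack = [3, 3, -70, 3, -70, -70] (depth 6)
After 'pick 1': stack = [3, 3, -70, 3, -70, -70, -70] (depth 7)
After 'mul': stack = [3, 3, -70, 3, -70, 4900] (depth 6)
After 'pick 1': stack = [3, 3, -70, 3, -70, 4900, -70] (depth 7)
After 'mul': stack = [3, 3, -70, 3, -70, -343000] (depth 6)
After 'mul': stack = [3, 3, -70, 3, 24010000] (depth 5)
After 'gt': stack = [3, 3, -70, 0] (depth 4)
After 'push 2': stack = [3, 3, -70, 0, 2] (depth 5)
After 'push 17': stack = [3, 3, -70, 0, 2, 17] (depth 6)
After 'dup': stack = [3, 3, -70, 0, 2, 17, 17] (depth 7)
After 'add': stack = [3, 3, -70, 0, 2, 34] (depth 6)
After 'dup': stack = [3, 3, -70, 0, 2, 34, 34] (depth 7)
After 'pick 3': stack = [3, 3, -70, 0, 2, 34, 34, 0] (depth 8)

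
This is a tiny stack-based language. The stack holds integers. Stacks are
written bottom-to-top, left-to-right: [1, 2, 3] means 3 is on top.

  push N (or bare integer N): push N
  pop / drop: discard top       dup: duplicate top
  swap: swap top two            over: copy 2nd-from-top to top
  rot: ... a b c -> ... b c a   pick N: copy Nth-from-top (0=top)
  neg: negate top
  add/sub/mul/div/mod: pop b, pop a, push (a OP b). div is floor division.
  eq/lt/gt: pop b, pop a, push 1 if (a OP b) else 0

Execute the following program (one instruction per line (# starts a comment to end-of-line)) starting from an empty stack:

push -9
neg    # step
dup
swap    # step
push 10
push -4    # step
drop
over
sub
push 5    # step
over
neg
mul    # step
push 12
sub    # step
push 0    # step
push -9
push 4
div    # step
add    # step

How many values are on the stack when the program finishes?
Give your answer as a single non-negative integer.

After 'push -9': stack = [-9] (depth 1)
After 'neg': stack = [9] (depth 1)
After 'dup': stack = [9, 9] (depth 2)
After 'swap': stack = [9, 9] (depth 2)
After 'push 10': stack = [9, 9, 10] (depth 3)
After 'push -4': stack = [9, 9, 10, -4] (depth 4)
After 'drop': stack = [9, 9, 10] (depth 3)
After 'over': stack = [9, 9, 10, 9] (depth 4)
After 'sub': stack = [9, 9, 1] (depth 3)
After 'push 5': stack = [9, 9, 1, 5] (depth 4)
After 'over': stack = [9, 9, 1, 5, 1] (depth 5)
After 'neg': stack = [9, 9, 1, 5, -1] (depth 5)
After 'mul': stack = [9, 9, 1, -5] (depth 4)
After 'push 12': stack = [9, 9, 1, -5, 12] (depth 5)
After 'sub': stack = [9, 9, 1, -17] (depth 4)
After 'push 0': stack = [9, 9, 1, -17, 0] (depth 5)
After 'push -9': stack = [9, 9, 1, -17, 0, -9] (depth 6)
After 'push 4': stack = [9, 9, 1, -17, 0, -9, 4] (depth 7)
After 'div': stack = [9, 9, 1, -17, 0, -3] (depth 6)
After 'add': stack = [9, 9, 1, -17, -3] (depth 5)

Answer: 5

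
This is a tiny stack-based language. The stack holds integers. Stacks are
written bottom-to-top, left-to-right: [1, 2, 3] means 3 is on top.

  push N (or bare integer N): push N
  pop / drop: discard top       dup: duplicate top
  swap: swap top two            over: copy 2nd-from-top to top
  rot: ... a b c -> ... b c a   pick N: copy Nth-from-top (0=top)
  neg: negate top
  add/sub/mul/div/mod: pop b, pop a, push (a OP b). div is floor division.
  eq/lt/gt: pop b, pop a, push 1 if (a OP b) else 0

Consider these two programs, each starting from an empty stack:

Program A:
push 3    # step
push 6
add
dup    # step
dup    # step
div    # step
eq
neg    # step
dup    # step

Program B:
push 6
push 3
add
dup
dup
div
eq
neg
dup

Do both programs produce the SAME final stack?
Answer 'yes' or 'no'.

Program A trace:
  After 'push 3': [3]
  After 'push 6': [3, 6]
  After 'add': [9]
  After 'dup': [9, 9]
  After 'dup': [9, 9, 9]
  After 'div': [9, 1]
  After 'eq': [0]
  After 'neg': [0]
  After 'dup': [0, 0]
Program A final stack: [0, 0]

Program B trace:
  After 'push 6': [6]
  After 'push 3': [6, 3]
  After 'add': [9]
  After 'dup': [9, 9]
  After 'dup': [9, 9, 9]
  After 'div': [9, 1]
  After 'eq': [0]
  After 'neg': [0]
  After 'dup': [0, 0]
Program B final stack: [0, 0]
Same: yes

Answer: yes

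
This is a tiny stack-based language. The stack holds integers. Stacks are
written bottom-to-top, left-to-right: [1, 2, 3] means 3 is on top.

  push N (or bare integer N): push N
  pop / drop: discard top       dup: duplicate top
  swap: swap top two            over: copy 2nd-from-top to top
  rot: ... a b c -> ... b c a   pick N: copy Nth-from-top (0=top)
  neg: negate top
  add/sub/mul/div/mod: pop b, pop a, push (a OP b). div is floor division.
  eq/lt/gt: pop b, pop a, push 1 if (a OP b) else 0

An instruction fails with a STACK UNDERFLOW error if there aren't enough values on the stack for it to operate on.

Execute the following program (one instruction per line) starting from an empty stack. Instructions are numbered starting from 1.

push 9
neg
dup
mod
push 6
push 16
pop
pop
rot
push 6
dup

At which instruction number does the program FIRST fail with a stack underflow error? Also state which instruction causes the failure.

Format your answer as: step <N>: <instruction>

Step 1 ('push 9'): stack = [9], depth = 1
Step 2 ('neg'): stack = [-9], depth = 1
Step 3 ('dup'): stack = [-9, -9], depth = 2
Step 4 ('mod'): stack = [0], depth = 1
Step 5 ('push 6'): stack = [0, 6], depth = 2
Step 6 ('push 16'): stack = [0, 6, 16], depth = 3
Step 7 ('pop'): stack = [0, 6], depth = 2
Step 8 ('pop'): stack = [0], depth = 1
Step 9 ('rot'): needs 3 value(s) but depth is 1 — STACK UNDERFLOW

Answer: step 9: rot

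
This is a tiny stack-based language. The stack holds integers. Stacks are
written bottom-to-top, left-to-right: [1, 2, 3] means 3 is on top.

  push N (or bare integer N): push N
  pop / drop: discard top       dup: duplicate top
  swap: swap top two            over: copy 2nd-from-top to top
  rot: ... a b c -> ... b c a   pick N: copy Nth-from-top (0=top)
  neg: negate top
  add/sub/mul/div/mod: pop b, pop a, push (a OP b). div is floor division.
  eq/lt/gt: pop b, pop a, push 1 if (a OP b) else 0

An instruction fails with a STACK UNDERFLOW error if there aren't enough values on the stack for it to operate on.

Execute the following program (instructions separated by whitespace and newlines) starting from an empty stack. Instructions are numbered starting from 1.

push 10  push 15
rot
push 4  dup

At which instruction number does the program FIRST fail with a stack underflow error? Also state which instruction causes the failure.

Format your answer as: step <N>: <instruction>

Step 1 ('push 10'): stack = [10], depth = 1
Step 2 ('push 15'): stack = [10, 15], depth = 2
Step 3 ('rot'): needs 3 value(s) but depth is 2 — STACK UNDERFLOW

Answer: step 3: rot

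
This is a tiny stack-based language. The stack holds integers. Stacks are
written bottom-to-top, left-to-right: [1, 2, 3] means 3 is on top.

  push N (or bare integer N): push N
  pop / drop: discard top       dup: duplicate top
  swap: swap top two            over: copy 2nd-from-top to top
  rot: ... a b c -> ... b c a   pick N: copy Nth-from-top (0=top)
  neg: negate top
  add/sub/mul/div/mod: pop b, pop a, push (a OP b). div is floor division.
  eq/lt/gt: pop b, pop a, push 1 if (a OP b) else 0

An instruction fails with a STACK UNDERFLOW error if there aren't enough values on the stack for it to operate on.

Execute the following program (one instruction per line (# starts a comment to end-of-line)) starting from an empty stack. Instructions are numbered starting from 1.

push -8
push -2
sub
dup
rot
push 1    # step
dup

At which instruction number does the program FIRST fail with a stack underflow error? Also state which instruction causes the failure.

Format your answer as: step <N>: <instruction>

Answer: step 5: rot

Derivation:
Step 1 ('push -8'): stack = [-8], depth = 1
Step 2 ('push -2'): stack = [-8, -2], depth = 2
Step 3 ('sub'): stack = [-6], depth = 1
Step 4 ('dup'): stack = [-6, -6], depth = 2
Step 5 ('rot'): needs 3 value(s) but depth is 2 — STACK UNDERFLOW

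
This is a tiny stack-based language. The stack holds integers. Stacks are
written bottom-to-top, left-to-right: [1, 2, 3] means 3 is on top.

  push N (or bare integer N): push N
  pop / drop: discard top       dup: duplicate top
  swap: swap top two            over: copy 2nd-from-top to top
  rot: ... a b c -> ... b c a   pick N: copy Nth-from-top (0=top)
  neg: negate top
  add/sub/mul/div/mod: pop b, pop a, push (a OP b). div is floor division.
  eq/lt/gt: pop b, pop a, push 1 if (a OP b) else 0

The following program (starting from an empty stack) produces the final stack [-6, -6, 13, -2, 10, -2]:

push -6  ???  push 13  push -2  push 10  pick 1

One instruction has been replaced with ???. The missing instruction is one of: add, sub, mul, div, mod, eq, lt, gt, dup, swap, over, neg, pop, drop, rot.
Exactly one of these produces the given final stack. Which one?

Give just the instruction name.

Answer: dup

Derivation:
Stack before ???: [-6]
Stack after ???:  [-6, -6]
The instruction that transforms [-6] -> [-6, -6] is: dup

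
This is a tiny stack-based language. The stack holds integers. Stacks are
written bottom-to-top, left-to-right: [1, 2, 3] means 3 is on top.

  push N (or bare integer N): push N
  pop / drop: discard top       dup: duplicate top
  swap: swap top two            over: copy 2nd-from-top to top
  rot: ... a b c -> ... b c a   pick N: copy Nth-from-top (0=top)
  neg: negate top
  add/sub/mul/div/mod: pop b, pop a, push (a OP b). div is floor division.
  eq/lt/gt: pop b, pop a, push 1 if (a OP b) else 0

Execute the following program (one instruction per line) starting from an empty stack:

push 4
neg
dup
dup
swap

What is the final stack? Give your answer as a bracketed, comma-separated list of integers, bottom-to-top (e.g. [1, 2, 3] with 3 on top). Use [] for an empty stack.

After 'push 4': [4]
After 'neg': [-4]
After 'dup': [-4, -4]
After 'dup': [-4, -4, -4]
After 'swap': [-4, -4, -4]

Answer: [-4, -4, -4]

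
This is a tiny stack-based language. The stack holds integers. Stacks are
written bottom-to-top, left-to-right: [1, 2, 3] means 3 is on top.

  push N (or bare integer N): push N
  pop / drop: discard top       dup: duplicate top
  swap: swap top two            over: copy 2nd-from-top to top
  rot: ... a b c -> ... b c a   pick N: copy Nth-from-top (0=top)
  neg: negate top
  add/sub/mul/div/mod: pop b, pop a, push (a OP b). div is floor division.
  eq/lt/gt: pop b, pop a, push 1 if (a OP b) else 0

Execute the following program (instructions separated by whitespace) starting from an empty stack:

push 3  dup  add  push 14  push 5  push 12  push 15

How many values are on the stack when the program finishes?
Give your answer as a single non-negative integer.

Answer: 5

Derivation:
After 'push 3': stack = [3] (depth 1)
After 'dup': stack = [3, 3] (depth 2)
After 'add': stack = [6] (depth 1)
After 'push 14': stack = [6, 14] (depth 2)
After 'push 5': stack = [6, 14, 5] (depth 3)
After 'push 12': stack = [6, 14, 5, 12] (depth 4)
After 'push 15': stack = [6, 14, 5, 12, 15] (depth 5)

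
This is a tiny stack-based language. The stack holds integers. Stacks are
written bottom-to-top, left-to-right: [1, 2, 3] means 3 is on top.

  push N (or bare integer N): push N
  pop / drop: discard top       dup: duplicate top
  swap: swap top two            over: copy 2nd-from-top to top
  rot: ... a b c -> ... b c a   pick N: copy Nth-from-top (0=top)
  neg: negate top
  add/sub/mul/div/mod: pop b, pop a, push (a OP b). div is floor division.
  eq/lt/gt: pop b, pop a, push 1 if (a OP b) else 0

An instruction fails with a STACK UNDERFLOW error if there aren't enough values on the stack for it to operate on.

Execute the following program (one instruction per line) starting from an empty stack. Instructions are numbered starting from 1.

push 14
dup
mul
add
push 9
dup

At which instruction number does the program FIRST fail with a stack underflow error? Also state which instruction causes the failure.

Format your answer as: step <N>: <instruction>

Step 1 ('push 14'): stack = [14], depth = 1
Step 2 ('dup'): stack = [14, 14], depth = 2
Step 3 ('mul'): stack = [196], depth = 1
Step 4 ('add'): needs 2 value(s) but depth is 1 — STACK UNDERFLOW

Answer: step 4: add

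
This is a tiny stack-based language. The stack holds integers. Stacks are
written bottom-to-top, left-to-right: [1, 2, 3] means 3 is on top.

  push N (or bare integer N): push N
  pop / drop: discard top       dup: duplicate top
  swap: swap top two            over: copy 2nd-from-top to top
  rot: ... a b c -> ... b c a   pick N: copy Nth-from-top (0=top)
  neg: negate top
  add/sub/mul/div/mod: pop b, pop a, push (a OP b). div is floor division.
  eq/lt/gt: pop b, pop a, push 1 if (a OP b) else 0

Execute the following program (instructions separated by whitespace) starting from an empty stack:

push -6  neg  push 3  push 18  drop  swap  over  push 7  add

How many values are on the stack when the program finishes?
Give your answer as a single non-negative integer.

After 'push -6': stack = [-6] (depth 1)
After 'neg': stack = [6] (depth 1)
After 'push 3': stack = [6, 3] (depth 2)
After 'push 18': stack = [6, 3, 18] (depth 3)
After 'drop': stack = [6, 3] (depth 2)
After 'swap': stack = [3, 6] (depth 2)
After 'over': stack = [3, 6, 3] (depth 3)
After 'push 7': stack = [3, 6, 3, 7] (depth 4)
After 'add': stack = [3, 6, 10] (depth 3)

Answer: 3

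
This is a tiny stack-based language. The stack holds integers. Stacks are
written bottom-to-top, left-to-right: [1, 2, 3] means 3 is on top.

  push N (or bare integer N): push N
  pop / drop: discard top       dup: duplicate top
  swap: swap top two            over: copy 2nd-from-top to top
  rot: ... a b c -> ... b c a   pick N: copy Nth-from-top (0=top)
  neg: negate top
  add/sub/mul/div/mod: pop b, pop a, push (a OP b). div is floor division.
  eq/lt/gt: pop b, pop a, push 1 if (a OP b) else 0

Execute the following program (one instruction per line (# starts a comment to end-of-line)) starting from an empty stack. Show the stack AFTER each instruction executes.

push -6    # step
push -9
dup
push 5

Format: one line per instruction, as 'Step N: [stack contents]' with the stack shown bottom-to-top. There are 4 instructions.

Step 1: [-6]
Step 2: [-6, -9]
Step 3: [-6, -9, -9]
Step 4: [-6, -9, -9, 5]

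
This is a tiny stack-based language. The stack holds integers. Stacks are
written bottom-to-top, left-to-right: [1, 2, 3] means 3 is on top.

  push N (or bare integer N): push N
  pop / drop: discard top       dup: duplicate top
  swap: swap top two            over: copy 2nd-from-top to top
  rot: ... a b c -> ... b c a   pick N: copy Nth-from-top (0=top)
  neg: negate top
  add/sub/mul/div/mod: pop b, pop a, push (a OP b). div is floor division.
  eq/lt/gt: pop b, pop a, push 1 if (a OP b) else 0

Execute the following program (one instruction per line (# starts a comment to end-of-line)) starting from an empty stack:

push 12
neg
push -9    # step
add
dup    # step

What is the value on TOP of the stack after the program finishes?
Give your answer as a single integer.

After 'push 12': [12]
After 'neg': [-12]
After 'push -9': [-12, -9]
After 'add': [-21]
After 'dup': [-21, -21]

Answer: -21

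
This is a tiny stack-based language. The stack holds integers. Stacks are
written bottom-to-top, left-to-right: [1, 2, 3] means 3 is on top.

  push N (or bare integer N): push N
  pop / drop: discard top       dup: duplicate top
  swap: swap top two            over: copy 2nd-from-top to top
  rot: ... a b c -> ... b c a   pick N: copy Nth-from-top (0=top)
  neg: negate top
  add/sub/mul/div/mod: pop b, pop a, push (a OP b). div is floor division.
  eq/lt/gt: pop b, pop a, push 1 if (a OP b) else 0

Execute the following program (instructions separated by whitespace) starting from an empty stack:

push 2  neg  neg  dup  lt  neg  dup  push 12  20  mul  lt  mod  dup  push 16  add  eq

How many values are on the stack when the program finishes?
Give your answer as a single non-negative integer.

Answer: 1

Derivation:
After 'push 2': stack = [2] (depth 1)
After 'neg': stack = [-2] (depth 1)
After 'neg': stack = [2] (depth 1)
After 'dup': stack = [2, 2] (depth 2)
After 'lt': stack = [0] (depth 1)
After 'neg': stack = [0] (depth 1)
After 'dup': stack = [0, 0] (depth 2)
After 'push 12': stack = [0, 0, 12] (depth 3)
After 'push 20': stack = [0, 0, 12, 20] (depth 4)
After 'mul': stack = [0, 0, 240] (depth 3)
After 'lt': stack = [0, 1] (depth 2)
After 'mod': stack = [0] (depth 1)
After 'dup': stack = [0, 0] (depth 2)
After 'push 16': stack = [0, 0, 16] (depth 3)
After 'add': stack = [0, 16] (depth 2)
After 'eq': stack = [0] (depth 1)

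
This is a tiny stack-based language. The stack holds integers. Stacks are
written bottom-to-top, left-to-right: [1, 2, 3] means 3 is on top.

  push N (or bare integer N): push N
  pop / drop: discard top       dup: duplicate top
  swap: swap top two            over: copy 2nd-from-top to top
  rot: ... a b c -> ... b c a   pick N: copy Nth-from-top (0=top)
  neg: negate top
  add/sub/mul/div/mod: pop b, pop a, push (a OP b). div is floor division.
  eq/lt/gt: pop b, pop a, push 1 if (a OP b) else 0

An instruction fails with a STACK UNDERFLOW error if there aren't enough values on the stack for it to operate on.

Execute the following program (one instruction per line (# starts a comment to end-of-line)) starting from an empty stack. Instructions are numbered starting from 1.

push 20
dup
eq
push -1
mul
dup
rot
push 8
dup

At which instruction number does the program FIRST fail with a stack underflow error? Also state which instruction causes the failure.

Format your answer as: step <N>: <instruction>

Answer: step 7: rot

Derivation:
Step 1 ('push 20'): stack = [20], depth = 1
Step 2 ('dup'): stack = [20, 20], depth = 2
Step 3 ('eq'): stack = [1], depth = 1
Step 4 ('push -1'): stack = [1, -1], depth = 2
Step 5 ('mul'): stack = [-1], depth = 1
Step 6 ('dup'): stack = [-1, -1], depth = 2
Step 7 ('rot'): needs 3 value(s) but depth is 2 — STACK UNDERFLOW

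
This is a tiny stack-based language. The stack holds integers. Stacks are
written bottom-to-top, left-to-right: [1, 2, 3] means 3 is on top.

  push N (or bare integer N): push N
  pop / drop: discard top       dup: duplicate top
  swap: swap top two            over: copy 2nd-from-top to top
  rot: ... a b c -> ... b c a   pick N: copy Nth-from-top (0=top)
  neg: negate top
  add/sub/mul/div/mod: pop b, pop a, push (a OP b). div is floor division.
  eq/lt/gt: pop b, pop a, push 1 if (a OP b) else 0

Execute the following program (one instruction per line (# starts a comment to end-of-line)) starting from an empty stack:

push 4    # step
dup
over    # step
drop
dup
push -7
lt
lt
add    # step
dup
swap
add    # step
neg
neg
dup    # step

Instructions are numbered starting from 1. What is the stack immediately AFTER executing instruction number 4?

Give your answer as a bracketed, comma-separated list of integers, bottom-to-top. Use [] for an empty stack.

Answer: [4, 4]

Derivation:
Step 1 ('push 4'): [4]
Step 2 ('dup'): [4, 4]
Step 3 ('over'): [4, 4, 4]
Step 4 ('drop'): [4, 4]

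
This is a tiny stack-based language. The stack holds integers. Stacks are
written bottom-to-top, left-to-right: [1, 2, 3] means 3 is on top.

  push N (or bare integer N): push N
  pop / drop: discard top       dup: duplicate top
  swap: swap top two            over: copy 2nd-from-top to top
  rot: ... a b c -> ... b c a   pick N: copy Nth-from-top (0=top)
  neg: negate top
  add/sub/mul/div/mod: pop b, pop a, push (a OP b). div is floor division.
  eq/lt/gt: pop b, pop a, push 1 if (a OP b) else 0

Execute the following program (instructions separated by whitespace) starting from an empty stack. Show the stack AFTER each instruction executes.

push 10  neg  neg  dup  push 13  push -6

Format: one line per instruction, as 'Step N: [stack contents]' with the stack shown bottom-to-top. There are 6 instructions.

Step 1: [10]
Step 2: [-10]
Step 3: [10]
Step 4: [10, 10]
Step 5: [10, 10, 13]
Step 6: [10, 10, 13, -6]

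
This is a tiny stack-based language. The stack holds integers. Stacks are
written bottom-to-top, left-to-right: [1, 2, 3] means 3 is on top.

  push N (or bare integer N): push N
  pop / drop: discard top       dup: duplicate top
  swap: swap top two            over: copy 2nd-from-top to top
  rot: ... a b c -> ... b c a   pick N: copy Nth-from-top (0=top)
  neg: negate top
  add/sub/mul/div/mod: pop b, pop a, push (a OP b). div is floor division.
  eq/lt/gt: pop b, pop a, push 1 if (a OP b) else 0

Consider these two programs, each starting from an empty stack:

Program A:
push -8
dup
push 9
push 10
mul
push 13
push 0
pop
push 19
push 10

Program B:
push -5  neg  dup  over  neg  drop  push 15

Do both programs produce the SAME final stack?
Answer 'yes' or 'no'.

Answer: no

Derivation:
Program A trace:
  After 'push -8': [-8]
  After 'dup': [-8, -8]
  After 'push 9': [-8, -8, 9]
  After 'push 10': [-8, -8, 9, 10]
  After 'mul': [-8, -8, 90]
  After 'push 13': [-8, -8, 90, 13]
  After 'push 0': [-8, -8, 90, 13, 0]
  After 'pop': [-8, -8, 90, 13]
  After 'push 19': [-8, -8, 90, 13, 19]
  After 'push 10': [-8, -8, 90, 13, 19, 10]
Program A final stack: [-8, -8, 90, 13, 19, 10]

Program B trace:
  After 'push -5': [-5]
  After 'neg': [5]
  After 'dup': [5, 5]
  After 'over': [5, 5, 5]
  After 'neg': [5, 5, -5]
  After 'drop': [5, 5]
  After 'push 15': [5, 5, 15]
Program B final stack: [5, 5, 15]
Same: no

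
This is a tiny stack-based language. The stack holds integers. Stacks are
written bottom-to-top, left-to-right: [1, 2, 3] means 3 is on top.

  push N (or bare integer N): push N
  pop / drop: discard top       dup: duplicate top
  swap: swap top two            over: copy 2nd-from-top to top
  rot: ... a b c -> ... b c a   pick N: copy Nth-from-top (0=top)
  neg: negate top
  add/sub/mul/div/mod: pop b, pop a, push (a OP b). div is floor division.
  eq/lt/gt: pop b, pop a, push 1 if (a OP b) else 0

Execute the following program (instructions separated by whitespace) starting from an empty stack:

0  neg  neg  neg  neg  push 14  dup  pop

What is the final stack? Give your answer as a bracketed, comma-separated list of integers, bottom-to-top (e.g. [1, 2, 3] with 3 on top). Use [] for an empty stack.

After 'push 0': [0]
After 'neg': [0]
After 'neg': [0]
After 'neg': [0]
After 'neg': [0]
After 'push 14': [0, 14]
After 'dup': [0, 14, 14]
After 'pop': [0, 14]

Answer: [0, 14]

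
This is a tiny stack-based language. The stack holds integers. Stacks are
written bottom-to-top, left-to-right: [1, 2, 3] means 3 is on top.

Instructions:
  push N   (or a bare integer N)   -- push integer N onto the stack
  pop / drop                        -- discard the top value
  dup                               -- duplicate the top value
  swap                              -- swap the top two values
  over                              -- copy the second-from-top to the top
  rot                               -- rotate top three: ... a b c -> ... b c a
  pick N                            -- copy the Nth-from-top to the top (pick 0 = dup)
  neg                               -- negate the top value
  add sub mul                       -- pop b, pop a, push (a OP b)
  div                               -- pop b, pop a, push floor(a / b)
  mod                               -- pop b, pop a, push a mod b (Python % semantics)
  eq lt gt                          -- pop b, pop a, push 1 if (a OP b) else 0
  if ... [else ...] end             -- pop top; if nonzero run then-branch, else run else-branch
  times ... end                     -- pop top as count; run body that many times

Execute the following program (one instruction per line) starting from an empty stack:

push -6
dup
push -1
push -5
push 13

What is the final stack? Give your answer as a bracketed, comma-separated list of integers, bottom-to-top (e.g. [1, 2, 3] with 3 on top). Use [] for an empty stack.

After 'push -6': [-6]
After 'dup': [-6, -6]
After 'push -1': [-6, -6, -1]
After 'push -5': [-6, -6, -1, -5]
After 'push 13': [-6, -6, -1, -5, 13]

Answer: [-6, -6, -1, -5, 13]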